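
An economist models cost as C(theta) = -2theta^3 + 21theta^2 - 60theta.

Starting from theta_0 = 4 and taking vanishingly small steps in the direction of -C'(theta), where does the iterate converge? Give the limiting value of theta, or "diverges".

C'(theta) = -6(theta - 5)(theta - 2), so C'(4) = 12.
Gradient descent moves in the -C' direction, i.e. theta is decreasing.
The nearest critical point in that direction is theta = 2, where C'' = 18 > 0 (a local minimum). The iterate converges there.

2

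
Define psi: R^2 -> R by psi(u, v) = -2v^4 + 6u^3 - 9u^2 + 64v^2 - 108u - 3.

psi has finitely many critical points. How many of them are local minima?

1

psi separates as a function of u plus a function of v, so ∇psi=0 decouples.
∂psi/∂u = 18(u - 3)(u + 2) = 0 at u ∈ {-2, 3}; ∂psi/∂v = -8v(v - 4)(v + 4) = 0 at v ∈ {-4, 0, 4}.
The Hessian is diagonal: diag(psi_uu, psi_vv). Second derivatives: psi_uu(-2)=-90, psi_uu(3)=90; psi_vv(-4)=-256, psi_vv(0)=128, psi_vv(4)=-256.
Local minima occur where both diagonal entries positive: (3, 0). Count: 1.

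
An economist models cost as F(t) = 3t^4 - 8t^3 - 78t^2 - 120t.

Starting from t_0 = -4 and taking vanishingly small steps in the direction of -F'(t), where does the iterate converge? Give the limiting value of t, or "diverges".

F'(t) = 12(t - 5)(t + 1)(t + 2), so F'(-4) = -648.
Gradient descent moves in the -F' direction, i.e. t is increasing.
The nearest critical point in that direction is t = -2, where F'' = 84 > 0 (a local minimum). The iterate converges there.

-2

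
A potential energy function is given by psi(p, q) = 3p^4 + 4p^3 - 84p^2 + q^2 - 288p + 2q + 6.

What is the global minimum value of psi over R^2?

-1467

psi(p,q) separates as A(p) + B(q) + 6, so its minimum is min A + min B + 6.
A'(p) = 12(p - 4)(p + 2)(p + 3) vanishes at p ∈ {-3, -2, 4}; B'(q) = 2q + 2 vanishes at q ∈ {-1}.
Local minima of A (where A''>0): A(-3)=243, A(4)=-1472. Local minima of B: B(-1)=-1.
So the global minimum of psi is A(4) + B(-1) + 6 = -1472 − 1 + 6 = -1467, attained at (4, -1).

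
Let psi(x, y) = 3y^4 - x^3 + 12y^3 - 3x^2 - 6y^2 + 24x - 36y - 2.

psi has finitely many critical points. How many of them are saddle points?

psi separates as a function of x plus a function of y, so ∇psi=0 decouples.
∂psi/∂x = -3(x - 2)(x + 4) = 0 at x ∈ {-4, 2}; ∂psi/∂y = 12(y - 1)(y + 1)(y + 3) = 0 at y ∈ {-3, -1, 1}.
The Hessian is diagonal: diag(psi_xx, psi_yy). Second derivatives: psi_xx(-4)=18, psi_xx(2)=-18; psi_yy(-3)=96, psi_yy(-1)=-48, psi_yy(1)=96.
Saddle points occur where the two diagonal entries have opposite signs: (-4, -1), (2, -3), (2, 1). Count: 3.

3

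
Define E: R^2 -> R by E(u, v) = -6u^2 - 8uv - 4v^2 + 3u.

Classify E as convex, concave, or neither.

concave

E is quadratic, so its Hessian is the constant matrix H = [[-12, -8], [-8, -8]].
det(H) = 32, tr(H) = -20.
det(H) > 0 and tr(H) < 0, so H is negative definite everywhere: concave.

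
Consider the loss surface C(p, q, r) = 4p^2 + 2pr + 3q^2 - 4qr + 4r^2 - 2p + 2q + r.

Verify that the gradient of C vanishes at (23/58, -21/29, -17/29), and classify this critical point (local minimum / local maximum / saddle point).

∇C = (8p + 2r - 2, 6q - 4r + 2, 2p - 4q + 8r + 1); substituting (23/58, -21/29, -17/29) gives ∇C = (0, 0, 0), so (23/58, -21/29, -17/29) is indeed a critical point.
The Hessian is constant: H = [[8, 0, 2], [0, 6, -4], [2, -4, 8]].
Leading principal minors: Δ₁ = 8, Δ₂ = 48, Δ₃ = 232.
All leading minors are positive, so H is positive definite: a local minimum.

local minimum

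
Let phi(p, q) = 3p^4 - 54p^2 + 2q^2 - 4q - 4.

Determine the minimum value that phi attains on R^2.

phi(p,q) separates as A(p) + B(q) − 4, so its minimum is min A + min B − 4.
A'(p) = 12p(p - 3)(p + 3) vanishes at p ∈ {-3, 0, 3}; B'(q) = 4q - 4 vanishes at q ∈ {1}.
Local minima of A (where A''>0): A(-3)=-243, A(3)=-243. Local minima of B: B(1)=-2.
So the global minimum of phi is A(-3) + B(1) − 4 = -243 − 2 − 4 = -249, attained at (-3, 1).

-249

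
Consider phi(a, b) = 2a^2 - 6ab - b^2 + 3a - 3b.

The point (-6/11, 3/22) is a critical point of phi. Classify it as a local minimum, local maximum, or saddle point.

The Hessian of phi is constant: H = [[4, -6], [-6, -2]].
det(H) = 4·(-2) − (-6)² = -44.
Since det(H) < 0, H is indefinite and the critical point is a saddle point.

saddle point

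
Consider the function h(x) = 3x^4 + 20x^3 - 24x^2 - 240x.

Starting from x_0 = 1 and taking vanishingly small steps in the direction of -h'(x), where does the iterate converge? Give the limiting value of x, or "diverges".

h'(x) = 12(x - 2)(x + 2)(x + 5), so h'(1) = -216.
Gradient descent moves in the -h' direction, i.e. x is increasing.
The nearest critical point in that direction is x = 2, where h'' = 336 > 0 (a local minimum). The iterate converges there.

2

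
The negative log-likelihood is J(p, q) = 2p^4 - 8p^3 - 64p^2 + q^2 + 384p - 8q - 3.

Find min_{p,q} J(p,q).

J(p,q) separates as A(p) + B(q) − 3, so its minimum is min A + min B − 3.
A'(p) = 8(p - 4)(p - 3)(p + 4) vanishes at p ∈ {-4, 3, 4}; B'(q) = 2q - 8 vanishes at q ∈ {4}.
Local minima of A (where A''>0): A(-4)=-1536, A(4)=512. Local minima of B: B(4)=-16.
So the global minimum of J is A(-4) + B(4) − 3 = -1536 − 16 − 3 = -1555, attained at (-4, 4).

-1555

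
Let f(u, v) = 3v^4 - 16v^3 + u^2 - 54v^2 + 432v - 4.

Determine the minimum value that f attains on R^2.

f(u,v) separates as P(u) + Q(v) − 4, so its minimum is min P + min Q − 4.
P'(u) = 2u vanishes at u ∈ {0}; Q'(v) = 12(v - 4)(v - 3)(v + 3) vanishes at v ∈ {-3, 3, 4}.
Local minima of P (where P''>0): P(0)=0. Local minima of Q: Q(-3)=-1107, Q(4)=608.
So the global minimum of f is P(0) + Q(-3) − 4 = 0 − 1107 − 4 = -1111, attained at (0, -3).

-1111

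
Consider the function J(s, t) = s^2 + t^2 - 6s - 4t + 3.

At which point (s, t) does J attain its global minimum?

(3, 2)

J(s,t) separates as P(s) + Q(t) + 3, so its minimum is min P + min Q + 3.
P'(s) = 2s - 6 vanishes at s ∈ {3}; Q'(t) = 2(t - 2) vanishes at t ∈ {2}.
Local minima of P (where P''>0): P(3)=-9. Local minima of Q: Q(2)=-4.
So the global minimum of J is P(3) + Q(2) + 3 = -9 − 4 + 3 = -10, attained at (3, 2).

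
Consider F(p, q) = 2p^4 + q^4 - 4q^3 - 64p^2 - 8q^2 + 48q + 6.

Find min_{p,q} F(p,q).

F(p,q) separates as A(p) + B(q) + 6, so its minimum is min A + min B + 6.
A'(p) = 8p(p - 4)(p + 4) vanishes at p ∈ {-4, 0, 4}; B'(q) = 4(q - 3)(q - 2)(q + 2) vanishes at q ∈ {-2, 2, 3}.
Local minima of A (where A''>0): A(-4)=-512, A(4)=-512. Local minima of B: B(-2)=-80, B(3)=45.
So the global minimum of F is A(-4) + B(-2) + 6 = -512 − 80 + 6 = -586, attained at (-4, -2).

-586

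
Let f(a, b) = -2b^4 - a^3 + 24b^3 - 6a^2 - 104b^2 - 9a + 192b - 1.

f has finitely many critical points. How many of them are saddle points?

3

f separates as a function of a plus a function of b, so ∇f=0 decouples.
∂f/∂a = -3(a + 1)(a + 3) = 0 at a ∈ {-3, -1}; ∂f/∂b = -8(b - 4)(b - 3)(b - 2) = 0 at b ∈ {2, 3, 4}.
The Hessian is diagonal: diag(f_aa, f_bb). Second derivatives: f_aa(-3)=6, f_aa(-1)=-6; f_bb(2)=-16, f_bb(3)=8, f_bb(4)=-16.
Saddle points occur where the two diagonal entries have opposite signs: (-3, 2), (-3, 4), (-1, 3). Count: 3.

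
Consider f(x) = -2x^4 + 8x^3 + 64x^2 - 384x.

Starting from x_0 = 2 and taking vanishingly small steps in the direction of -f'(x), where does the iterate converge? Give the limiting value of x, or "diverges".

f'(x) = -8(x - 4)(x - 3)(x + 4), so f'(2) = -96.
Gradient descent moves in the -f' direction, i.e. x is increasing.
The nearest critical point in that direction is x = 3, where f'' = 56 > 0 (a local minimum). The iterate converges there.

3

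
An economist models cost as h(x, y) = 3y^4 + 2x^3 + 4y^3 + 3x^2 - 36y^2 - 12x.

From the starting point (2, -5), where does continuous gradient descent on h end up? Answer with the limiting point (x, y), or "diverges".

h is separable, so gradient descent decouples: x follows -∂h/∂x, y follows -∂h/∂y.
∂h/∂x = 6(x - 1)(x + 2); at x=2 this is 24, so x decreases.
∂h/∂y = 12y(y - 2)(y + 3); at y=-5 this is -840, so y increases.
x converges to its nearest critical value 1 (a local min of the x-part); y converges to -3. The iterate converges to (1, -3).

(1, -3)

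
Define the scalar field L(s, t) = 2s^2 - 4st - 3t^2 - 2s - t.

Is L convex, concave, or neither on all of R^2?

neither

L is quadratic, so its Hessian is the constant matrix H = [[4, -4], [-4, -6]].
det(H) = -40, tr(H) = -2.
det(H) < 0, so H is indefinite: neither convex nor concave.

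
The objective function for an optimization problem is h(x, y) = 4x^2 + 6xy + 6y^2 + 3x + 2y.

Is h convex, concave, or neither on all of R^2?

h is quadratic, so its Hessian is the constant matrix H = [[8, 6], [6, 12]].
det(H) = 60, tr(H) = 20.
det(H) > 0 and tr(H) > 0, so H is positive definite everywhere: convex.

convex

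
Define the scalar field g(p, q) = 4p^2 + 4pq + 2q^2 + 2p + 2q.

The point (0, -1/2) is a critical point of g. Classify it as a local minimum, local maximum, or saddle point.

local minimum

The Hessian of g is constant: H = [[8, 4], [4, 4]].
det(H) = 8·4 − 4² = 16.
det(H) > 0 and tr(H) = 12 > 0, so H is positive definite and the point is a local minimum.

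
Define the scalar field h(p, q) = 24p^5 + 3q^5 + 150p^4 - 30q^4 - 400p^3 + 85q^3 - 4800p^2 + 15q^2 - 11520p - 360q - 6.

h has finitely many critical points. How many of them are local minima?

4

h separates as a function of p plus a function of q, so ∇h=0 decouples.
∂h/∂p = 120(p - 4)(p + 2)(p + 3)(p + 4) = 0 at p ∈ {-4, -3, -2, 4}; ∂h/∂q = 15(q - 4)(q - 3)(q - 2)(q + 1) = 0 at q ∈ {-1, 2, 3, 4}.
The Hessian is diagonal: diag(h_pp, h_qq). Second derivatives: h_pp(-4)=-1920, h_pp(-3)=840, h_pp(-2)=-1440, h_pp(4)=40320; h_qq(-1)=-900, h_qq(2)=90, h_qq(3)=-60, h_qq(4)=150.
Local minima occur where both diagonal entries positive: (-3, 2), (-3, 4), (4, 2), (4, 4). Count: 4.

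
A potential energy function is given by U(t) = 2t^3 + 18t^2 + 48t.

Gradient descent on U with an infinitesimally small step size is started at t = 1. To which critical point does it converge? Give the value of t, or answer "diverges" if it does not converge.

U'(t) = 6(t + 2)(t + 4), so U'(1) = 90.
Gradient descent moves in the -U' direction, i.e. t is decreasing.
The nearest critical point in that direction is t = -2, where U'' = 12 > 0 (a local minimum). The iterate converges there.

-2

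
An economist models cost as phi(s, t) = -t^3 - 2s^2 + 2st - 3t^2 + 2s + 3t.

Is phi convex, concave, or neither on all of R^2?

neither

The term -t^3 is cubic, so the Hessian is not constant.
∂²phi/∂t² = -6t - 6, which takes both signs as t varies (negative for sufficiently large t). A diagonal entry of the Hessian changing sign means the Hessian is neither positive- nor negative-semidefinite on all of R^2.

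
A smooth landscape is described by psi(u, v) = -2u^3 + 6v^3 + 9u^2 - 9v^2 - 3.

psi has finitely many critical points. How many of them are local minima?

1

psi separates as a function of u plus a function of v, so ∇psi=0 decouples.
∂psi/∂u = -6u(u - 3) = 0 at u ∈ {0, 3}; ∂psi/∂v = 18v(v - 1) = 0 at v ∈ {0, 1}.
The Hessian is diagonal: diag(psi_uu, psi_vv). Second derivatives: psi_uu(0)=18, psi_uu(3)=-18; psi_vv(0)=-18, psi_vv(1)=18.
Local minima occur where both diagonal entries positive: (0, 1). Count: 1.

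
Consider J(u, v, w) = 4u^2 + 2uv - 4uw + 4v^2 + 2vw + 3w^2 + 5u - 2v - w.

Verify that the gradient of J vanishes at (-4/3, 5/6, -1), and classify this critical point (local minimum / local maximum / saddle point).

local minimum

∇J = (8u + 2v - 4w + 5, 2u + 8v + 2w - 2, -4u + 2v + 6w - 1); substituting (-4/3, 5/6, -1) gives ∇J = (0, 0, 0), so (-4/3, 5/6, -1) is indeed a critical point.
The Hessian is constant: H = [[8, 2, -4], [2, 8, 2], [-4, 2, 6]].
Leading principal minors: Δ₁ = 8, Δ₂ = 60, Δ₃ = 168.
All leading minors are positive, so H is positive definite: a local minimum.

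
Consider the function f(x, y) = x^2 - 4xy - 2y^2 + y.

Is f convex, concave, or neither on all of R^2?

neither

f is quadratic, so its Hessian is the constant matrix H = [[2, -4], [-4, -4]].
det(H) = -24, tr(H) = -2.
det(H) < 0, so H is indefinite: neither convex nor concave.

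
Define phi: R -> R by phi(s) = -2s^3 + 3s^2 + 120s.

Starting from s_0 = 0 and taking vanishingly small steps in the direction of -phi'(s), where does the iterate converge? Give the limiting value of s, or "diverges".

-4

phi'(s) = -6(s - 5)(s + 4), so phi'(0) = 120.
Gradient descent moves in the -phi' direction, i.e. s is decreasing.
The nearest critical point in that direction is s = -4, where phi'' = 54 > 0 (a local minimum). The iterate converges there.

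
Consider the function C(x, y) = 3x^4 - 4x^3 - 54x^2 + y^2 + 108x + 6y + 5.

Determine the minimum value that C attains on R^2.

C(x,y) separates as P(x) + Q(y) + 5, so its minimum is min P + min Q + 5.
P'(x) = 12(x - 3)(x - 1)(x + 3) vanishes at x ∈ {-3, 1, 3}; Q'(y) = 2y + 6 vanishes at y ∈ {-3}.
Local minima of P (where P''>0): P(-3)=-459, P(3)=-27. Local minima of Q: Q(-3)=-9.
So the global minimum of C is P(-3) + Q(-3) + 5 = -459 − 9 + 5 = -463, attained at (-3, -3).

-463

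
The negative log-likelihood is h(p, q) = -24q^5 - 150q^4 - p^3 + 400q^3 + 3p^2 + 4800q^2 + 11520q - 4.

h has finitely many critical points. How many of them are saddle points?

4

h separates as a function of p plus a function of q, so ∇h=0 decouples.
∂h/∂p = -3p(p - 2) = 0 at p ∈ {0, 2}; ∂h/∂q = -120(q - 4)(q + 2)(q + 3)(q + 4) = 0 at q ∈ {-4, -3, -2, 4}.
The Hessian is diagonal: diag(h_pp, h_qq). Second derivatives: h_pp(0)=6, h_pp(2)=-6; h_qq(-4)=1920, h_qq(-3)=-840, h_qq(-2)=1440, h_qq(4)=-40320.
Saddle points occur where the two diagonal entries have opposite signs: (0, -3), (0, 4), (2, -4), (2, -2). Count: 4.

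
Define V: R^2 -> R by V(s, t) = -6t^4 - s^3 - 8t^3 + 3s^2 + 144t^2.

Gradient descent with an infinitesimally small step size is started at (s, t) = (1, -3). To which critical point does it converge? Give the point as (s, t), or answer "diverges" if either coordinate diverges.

V is separable, so gradient descent decouples: s follows -∂V/∂s, t follows -∂V/∂t.
∂V/∂s = -3s(s - 2); at s=1 this is 3, so s decreases.
∂V/∂t = -24t(t - 3)(t + 4); at t=-3 this is -432, so t increases.
s converges to its nearest critical value 0 (a local min of the s-part); t converges to 0. The iterate converges to (0, 0).

(0, 0)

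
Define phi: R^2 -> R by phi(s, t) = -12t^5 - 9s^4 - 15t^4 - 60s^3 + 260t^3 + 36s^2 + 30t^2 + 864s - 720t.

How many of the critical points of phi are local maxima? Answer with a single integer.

4

phi separates as a function of s plus a function of t, so ∇phi=0 decouples.
∂phi/∂s = -36(s - 2)(s + 3)(s + 4) = 0 at s ∈ {-4, -3, 2}; ∂phi/∂t = -60(t - 3)(t - 1)(t + 1)(t + 4) = 0 at t ∈ {-4, -1, 1, 3}.
The Hessian is diagonal: diag(phi_ss, phi_tt). Second derivatives: phi_ss(-4)=-216, phi_ss(-3)=180, phi_ss(2)=-1080; phi_tt(-4)=6300, phi_tt(-1)=-1440, phi_tt(1)=1200, phi_tt(3)=-3360.
Local maxima occur where both diagonal entries negative: (-4, -1), (-4, 3), (2, -1), (2, 3). Count: 4.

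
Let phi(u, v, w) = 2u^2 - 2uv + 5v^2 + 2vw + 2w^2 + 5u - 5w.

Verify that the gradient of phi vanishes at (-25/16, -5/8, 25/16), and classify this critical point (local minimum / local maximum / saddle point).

local minimum

∇phi = (4u - 2v + 5, -2u + 10v + 2w, 2v + 4w - 5); substituting (-25/16, -5/8, 25/16) gives ∇phi = (0, 0, 0), so (-25/16, -5/8, 25/16) is indeed a critical point.
The Hessian is constant: H = [[4, -2, 0], [-2, 10, 2], [0, 2, 4]].
Leading principal minors: Δ₁ = 4, Δ₂ = 36, Δ₃ = 128.
All leading minors are positive, so H is positive definite: a local minimum.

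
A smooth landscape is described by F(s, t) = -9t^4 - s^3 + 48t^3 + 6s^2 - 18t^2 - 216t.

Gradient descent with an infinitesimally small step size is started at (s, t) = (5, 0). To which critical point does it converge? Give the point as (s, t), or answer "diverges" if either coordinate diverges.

diverges

F is separable, so gradient descent decouples: s follows -∂F/∂s, t follows -∂F/∂t.
∂F/∂s = -3s(s - 4); at s=5 this is -15, so s increases.
∂F/∂t = -36(t - 3)(t - 2)(t + 1); at t=0 this is -216, so t increases.
The s-coordinate has no critical point in that direction and runs off to infinity.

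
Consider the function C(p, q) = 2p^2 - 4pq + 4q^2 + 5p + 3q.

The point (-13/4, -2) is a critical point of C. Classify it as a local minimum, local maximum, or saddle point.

The Hessian of C is constant: H = [[4, -4], [-4, 8]].
det(H) = 4·8 − (-4)² = 16.
det(H) > 0 and tr(H) = 12 > 0, so H is positive definite and the point is a local minimum.

local minimum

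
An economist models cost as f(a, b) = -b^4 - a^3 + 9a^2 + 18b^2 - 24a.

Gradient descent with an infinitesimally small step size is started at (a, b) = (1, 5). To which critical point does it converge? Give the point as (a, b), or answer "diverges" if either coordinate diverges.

f is separable, so gradient descent decouples: a follows -∂f/∂a, b follows -∂f/∂b.
∂f/∂a = -3(a - 4)(a - 2); at a=1 this is -9, so a increases.
∂f/∂b = -4b(b - 3)(b + 3); at b=5 this is -320, so b increases.
The b-coordinate has no critical point in that direction and runs off to infinity.

diverges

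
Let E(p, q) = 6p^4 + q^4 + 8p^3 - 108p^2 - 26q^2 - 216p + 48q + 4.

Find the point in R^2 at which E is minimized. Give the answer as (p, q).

E(p,q) separates as A(p) + B(q) + 4, so its minimum is min A + min B + 4.
A'(p) = 24(p - 3)(p + 1)(p + 3) vanishes at p ∈ {-3, -1, 3}; B'(q) = 4(q - 3)(q - 1)(q + 4) vanishes at q ∈ {-4, 1, 3}.
Local minima of A (where A''>0): A(-3)=-54, A(3)=-918. Local minima of B: B(-4)=-352, B(3)=-9.
So the global minimum of E is A(3) + B(-4) + 4 = -918 − 352 + 4 = -1266, attained at (3, -4).

(3, -4)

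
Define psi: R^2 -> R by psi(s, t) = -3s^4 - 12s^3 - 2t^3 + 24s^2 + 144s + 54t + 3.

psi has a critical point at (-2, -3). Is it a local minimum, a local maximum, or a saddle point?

local minimum

The mixed partial ∂²psi/∂s∂t is 0, so the Hessian at any point is diag(psi_ss, psi_tt) = diag(12(-3s^2 - 6s + 4), -12t).
At (-2, -3): H = diag(48, 36).
Both eigenvalues are positive, so H is positive definite: a local minimum.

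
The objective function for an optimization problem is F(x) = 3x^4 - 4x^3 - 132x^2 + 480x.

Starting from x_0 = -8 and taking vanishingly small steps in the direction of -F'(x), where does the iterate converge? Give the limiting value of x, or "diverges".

F'(x) = 12(x - 4)(x - 2)(x + 5), so F'(-8) = -4320.
Gradient descent moves in the -F' direction, i.e. x is increasing.
The nearest critical point in that direction is x = -5, where F'' = 756 > 0 (a local minimum). The iterate converges there.

-5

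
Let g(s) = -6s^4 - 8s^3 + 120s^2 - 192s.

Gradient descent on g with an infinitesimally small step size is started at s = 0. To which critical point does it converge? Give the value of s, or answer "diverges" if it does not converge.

g'(s) = -24(s - 2)(s - 1)(s + 4), so g'(0) = -192.
Gradient descent moves in the -g' direction, i.e. s is increasing.
The nearest critical point in that direction is s = 1, where g'' = 120 > 0 (a local minimum). The iterate converges there.

1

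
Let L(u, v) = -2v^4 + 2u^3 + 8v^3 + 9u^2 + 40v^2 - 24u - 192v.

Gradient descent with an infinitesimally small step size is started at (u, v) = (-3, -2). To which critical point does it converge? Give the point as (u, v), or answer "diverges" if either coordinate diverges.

L is separable, so gradient descent decouples: u follows -∂L/∂u, v follows -∂L/∂v.
∂L/∂u = 6(u - 1)(u + 4); at u=-3 this is -24, so u increases.
∂L/∂v = -8(v - 4)(v - 2)(v + 3); at v=-2 this is -192, so v increases.
u converges to its nearest critical value 1 (a local min of the u-part); v converges to 2. The iterate converges to (1, 2).

(1, 2)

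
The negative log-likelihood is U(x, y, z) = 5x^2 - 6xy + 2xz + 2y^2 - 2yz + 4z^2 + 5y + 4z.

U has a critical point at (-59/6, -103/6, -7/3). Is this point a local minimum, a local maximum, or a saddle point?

local minimum

The Hessian is constant: H = [[10, -6, 2], [-6, 4, -2], [2, -2, 8]].
Leading principal minors: Δ₁ = 10, Δ₂ = 4, Δ₃ = 24.
All leading minors are positive, so H is positive definite: a local minimum.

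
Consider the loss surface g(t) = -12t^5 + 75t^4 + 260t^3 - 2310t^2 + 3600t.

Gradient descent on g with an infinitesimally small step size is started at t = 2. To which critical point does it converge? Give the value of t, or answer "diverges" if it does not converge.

3

g'(t) = -60(t - 5)(t - 3)(t - 1)(t + 4), so g'(2) = -1080.
Gradient descent moves in the -g' direction, i.e. t is increasing.
The nearest critical point in that direction is t = 3, where g'' = 1680 > 0 (a local minimum). The iterate converges there.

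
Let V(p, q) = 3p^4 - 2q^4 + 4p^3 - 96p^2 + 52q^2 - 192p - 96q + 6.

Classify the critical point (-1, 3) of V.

The mixed partial ∂²V/∂p∂q is 0, so the Hessian at any point is diag(V_pp, V_qq) = diag(12(3p^2 + 2p - 16), 8(-3q^2 + 13)).
At (-1, 3): H = diag(-180, -112).
Both eigenvalues are negative, so H is negative definite: a local maximum.

local maximum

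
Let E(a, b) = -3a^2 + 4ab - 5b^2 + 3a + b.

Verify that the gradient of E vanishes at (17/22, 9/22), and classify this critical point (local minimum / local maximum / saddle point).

∇E = (-6a + 4b + 3, 4a - 10b + 1); substituting (17/22, 9/22) gives ∇E = (0, 0), so (17/22, 9/22) is indeed a critical point.
The Hessian of E is constant: H = [[-6, 4], [4, -10]].
det(H) = (-6)·(-10) − 4² = 44.
det(H) > 0 and tr(H) = -16 < 0, so H is negative definite and the point is a local maximum.

local maximum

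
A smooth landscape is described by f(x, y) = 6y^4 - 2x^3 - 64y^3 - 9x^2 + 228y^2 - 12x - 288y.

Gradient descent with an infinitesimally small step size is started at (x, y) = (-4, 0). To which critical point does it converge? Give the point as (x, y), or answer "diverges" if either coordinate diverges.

f is separable, so gradient descent decouples: x follows -∂f/∂x, y follows -∂f/∂y.
∂f/∂x = -6(x + 1)(x + 2); at x=-4 this is -36, so x increases.
∂f/∂y = 24(y - 4)(y - 3)(y - 1); at y=0 this is -288, so y increases.
x converges to its nearest critical value -2 (a local min of the x-part); y converges to 1. The iterate converges to (-2, 1).

(-2, 1)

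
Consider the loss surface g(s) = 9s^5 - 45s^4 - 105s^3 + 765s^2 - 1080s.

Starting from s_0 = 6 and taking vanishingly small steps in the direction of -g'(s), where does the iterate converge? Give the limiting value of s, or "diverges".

g'(s) = 45(s - 4)(s - 2)(s - 1)(s + 3), so g'(6) = 16200.
Gradient descent moves in the -g' direction, i.e. s is decreasing.
The nearest critical point in that direction is s = 4, where g'' = 1890 > 0 (a local minimum). The iterate converges there.

4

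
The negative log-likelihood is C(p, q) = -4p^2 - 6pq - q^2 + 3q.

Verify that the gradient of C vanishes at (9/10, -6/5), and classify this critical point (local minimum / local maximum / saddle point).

∇C = (-8p - 6q, -6p - 2q + 3); substituting (9/10, -6/5) gives ∇C = (0, 0), so (9/10, -6/5) is indeed a critical point.
The Hessian of C is constant: H = [[-8, -6], [-6, -2]].
det(H) = (-8)·(-2) − (-6)² = -20.
Since det(H) < 0, H is indefinite and the critical point is a saddle point.

saddle point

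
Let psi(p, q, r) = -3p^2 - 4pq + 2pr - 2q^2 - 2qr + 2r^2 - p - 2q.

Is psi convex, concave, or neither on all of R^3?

psi is quadratic, so its Hessian is the constant matrix H = [[-6, -4, 2], [-4, -4, -2], [2, -2, 4]].
Leading principal minors: -6, 8, 104.
Neither pattern holds ⇒ H is indefinite ⇒ neither convex nor concave.

neither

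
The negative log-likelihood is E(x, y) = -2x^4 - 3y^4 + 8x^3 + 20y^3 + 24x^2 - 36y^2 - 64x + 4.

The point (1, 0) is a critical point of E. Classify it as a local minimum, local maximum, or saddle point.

saddle point

The mixed partial ∂²E/∂x∂y is 0, so the Hessian at any point is diag(E_xx, E_yy) = diag(24(-x^2 + 2x + 2), 12(-3y^2 + 10y - 6)).
At (1, 0): H = diag(72, -72).
The eigenvalues have opposite signs, so H is indefinite: a saddle point.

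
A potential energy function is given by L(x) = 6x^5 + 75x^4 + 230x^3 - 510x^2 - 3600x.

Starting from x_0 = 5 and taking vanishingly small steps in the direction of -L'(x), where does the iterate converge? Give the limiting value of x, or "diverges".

L'(x) = 30(x - 2)(x + 3)(x + 4)(x + 5), so L'(5) = 64800.
Gradient descent moves in the -L' direction, i.e. x is decreasing.
The nearest critical point in that direction is x = 2, where L'' = 6300 > 0 (a local minimum). The iterate converges there.

2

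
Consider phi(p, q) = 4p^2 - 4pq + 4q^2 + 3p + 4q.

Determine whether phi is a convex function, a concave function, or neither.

phi is quadratic, so its Hessian is the constant matrix H = [[8, -4], [-4, 8]].
det(H) = 48, tr(H) = 16.
det(H) > 0 and tr(H) > 0, so H is positive definite everywhere: convex.

convex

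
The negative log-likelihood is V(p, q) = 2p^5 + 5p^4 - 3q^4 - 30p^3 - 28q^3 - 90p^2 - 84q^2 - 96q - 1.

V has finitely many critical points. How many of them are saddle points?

V separates as a function of p plus a function of q, so ∇V=0 decouples.
∂V/∂p = 10p(p - 3)(p + 2)(p + 3) = 0 at p ∈ {-3, -2, 0, 3}; ∂V/∂q = -12(q + 1)(q + 2)(q + 4) = 0 at q ∈ {-4, -2, -1}.
The Hessian is diagonal: diag(V_pp, V_qq). Second derivatives: V_pp(-3)=-180, V_pp(-2)=100, V_pp(0)=-180, V_pp(3)=900; V_qq(-4)=-72, V_qq(-2)=24, V_qq(-1)=-36.
Saddle points occur where the two diagonal entries have opposite signs: (-3, -2), (-2, -4), (-2, -1), (0, -2), (3, -4), (3, -1). Count: 6.

6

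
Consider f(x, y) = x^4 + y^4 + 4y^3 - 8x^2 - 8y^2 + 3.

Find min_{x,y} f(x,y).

f(x,y) separates as P(x) + Q(y) + 3, so its minimum is min P + min Q + 3.
P'(x) = 4x(x - 2)(x + 2) vanishes at x ∈ {-2, 0, 2}; Q'(y) = 4y(y - 1)(y + 4) vanishes at y ∈ {-4, 0, 1}.
Local minima of P (where P''>0): P(-2)=-16, P(2)=-16. Local minima of Q: Q(-4)=-128, Q(1)=-3.
So the global minimum of f is P(-2) + Q(-4) + 3 = -16 − 128 + 3 = -141, attained at (-2, -4).

-141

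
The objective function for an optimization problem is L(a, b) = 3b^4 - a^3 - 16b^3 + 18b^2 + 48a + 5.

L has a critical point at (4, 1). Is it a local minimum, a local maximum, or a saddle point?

The mixed partial ∂²L/∂a∂b is 0, so the Hessian at any point is diag(L_aa, L_bb) = diag(-6a, 12(3b^2 - 8b + 3)).
At (4, 1): H = diag(-24, -24).
Both eigenvalues are negative, so H is negative definite: a local maximum.

local maximum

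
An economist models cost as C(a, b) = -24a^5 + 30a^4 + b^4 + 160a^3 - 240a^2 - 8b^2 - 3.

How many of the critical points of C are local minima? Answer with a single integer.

4

C separates as a function of a plus a function of b, so ∇C=0 decouples.
∂C/∂a = -120a(a - 2)(a - 1)(a + 2) = 0 at a ∈ {-2, 0, 1, 2}; ∂C/∂b = 4b(b - 2)(b + 2) = 0 at b ∈ {-2, 0, 2}.
The Hessian is diagonal: diag(C_aa, C_bb). Second derivatives: C_aa(-2)=2880, C_aa(0)=-480, C_aa(1)=360, C_aa(2)=-960; C_bb(-2)=32, C_bb(0)=-16, C_bb(2)=32.
Local minima occur where both diagonal entries positive: (-2, -2), (-2, 2), (1, -2), (1, 2). Count: 4.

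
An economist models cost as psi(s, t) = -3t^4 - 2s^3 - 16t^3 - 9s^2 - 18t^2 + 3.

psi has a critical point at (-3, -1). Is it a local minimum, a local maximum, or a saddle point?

local minimum

The mixed partial ∂²psi/∂s∂t is 0, so the Hessian at any point is diag(psi_ss, psi_tt) = diag(-6(2s + 3), -12(3t^2 + 8t + 3)).
At (-3, -1): H = diag(18, 24).
Both eigenvalues are positive, so H is positive definite: a local minimum.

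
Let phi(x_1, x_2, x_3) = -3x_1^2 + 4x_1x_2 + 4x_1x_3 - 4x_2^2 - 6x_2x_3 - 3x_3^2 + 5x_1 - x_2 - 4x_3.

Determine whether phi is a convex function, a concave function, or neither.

phi is quadratic, so its Hessian is the constant matrix H = [[-6, 4, 4], [4, -8, -6], [4, -6, -6]].
Leading principal minors: -6, 32, -40.
Signs alternate −, +, − ⇒ H ≺ 0 ⇒ concave.

concave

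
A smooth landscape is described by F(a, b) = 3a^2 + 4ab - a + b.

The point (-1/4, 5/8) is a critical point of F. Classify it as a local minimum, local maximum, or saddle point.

saddle point

The Hessian of F is constant: H = [[6, 4], [4, 0]].
det(H) = 6·0 − 4² = -16.
Since det(H) < 0, H is indefinite and the critical point is a saddle point.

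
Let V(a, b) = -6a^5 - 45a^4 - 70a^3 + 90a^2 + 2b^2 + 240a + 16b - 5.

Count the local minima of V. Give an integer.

V separates as a function of a plus a function of b, so ∇V=0 decouples.
∂V/∂a = -30(a - 1)(a + 1)(a + 2)(a + 4) = 0 at a ∈ {-4, -2, -1, 1}; ∂V/∂b = 4(b + 4) = 0 at b ∈ {-4}.
The Hessian is diagonal: diag(V_aa, V_bb). Second derivatives: V_aa(-4)=900, V_aa(-2)=-180, V_aa(-1)=180, V_aa(1)=-900; V_bb(-4)=4.
Local minima occur where both diagonal entries positive: (-4, -4), (-1, -4). Count: 2.

2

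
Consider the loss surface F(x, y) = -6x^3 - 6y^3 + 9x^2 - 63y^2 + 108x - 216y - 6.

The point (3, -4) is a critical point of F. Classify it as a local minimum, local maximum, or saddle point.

The mixed partial ∂²F/∂x∂y is 0, so the Hessian at any point is diag(F_xx, F_yy) = diag(18(-2x + 1), -18(2y + 7)).
At (3, -4): H = diag(-90, 18).
The eigenvalues have opposite signs, so H is indefinite: a saddle point.

saddle point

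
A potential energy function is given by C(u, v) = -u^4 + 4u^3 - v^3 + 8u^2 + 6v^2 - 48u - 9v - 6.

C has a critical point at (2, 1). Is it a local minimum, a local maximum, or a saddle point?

The mixed partial ∂²C/∂u∂v is 0, so the Hessian at any point is diag(C_uu, C_vv) = diag(4(-3u^2 + 6u + 4), 6(-v + 2)).
At (2, 1): H = diag(16, 6).
Both eigenvalues are positive, so H is positive definite: a local minimum.

local minimum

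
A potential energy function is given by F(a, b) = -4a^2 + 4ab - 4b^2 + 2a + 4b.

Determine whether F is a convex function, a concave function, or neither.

concave

F is quadratic, so its Hessian is the constant matrix H = [[-8, 4], [4, -8]].
det(H) = 48, tr(H) = -16.
det(H) > 0 and tr(H) < 0, so H is negative definite everywhere: concave.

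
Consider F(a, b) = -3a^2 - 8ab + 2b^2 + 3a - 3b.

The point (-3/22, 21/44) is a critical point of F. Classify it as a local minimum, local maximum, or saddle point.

saddle point

The Hessian of F is constant: H = [[-6, -8], [-8, 4]].
det(H) = (-6)·4 − (-8)² = -88.
Since det(H) < 0, H is indefinite and the critical point is a saddle point.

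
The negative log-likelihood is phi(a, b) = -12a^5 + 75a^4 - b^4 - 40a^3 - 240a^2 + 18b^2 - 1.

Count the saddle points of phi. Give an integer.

6

phi separates as a function of a plus a function of b, so ∇phi=0 decouples.
∂phi/∂a = -60a(a - 4)(a - 2)(a + 1) = 0 at a ∈ {-1, 0, 2, 4}; ∂phi/∂b = -4b(b - 3)(b + 3) = 0 at b ∈ {-3, 0, 3}.
The Hessian is diagonal: diag(phi_aa, phi_bb). Second derivatives: phi_aa(-1)=900, phi_aa(0)=-480, phi_aa(2)=720, phi_aa(4)=-2400; phi_bb(-3)=-72, phi_bb(0)=36, phi_bb(3)=-72.
Saddle points occur where the two diagonal entries have opposite signs: (-1, -3), (-1, 3), (0, 0), (2, -3), (2, 3), (4, 0). Count: 6.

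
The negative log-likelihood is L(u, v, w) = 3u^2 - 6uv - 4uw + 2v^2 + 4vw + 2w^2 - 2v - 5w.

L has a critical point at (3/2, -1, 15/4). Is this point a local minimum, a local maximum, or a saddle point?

The Hessian is constant: H = [[6, -6, -4], [-6, 4, 4], [-4, 4, 4]].
Leading principal minors: Δ₁ = 6, Δ₂ = -12, Δ₃ = -16.
The minors fit neither the all-positive nor the alternating-sign pattern, so H is indefinite: a saddle point.

saddle point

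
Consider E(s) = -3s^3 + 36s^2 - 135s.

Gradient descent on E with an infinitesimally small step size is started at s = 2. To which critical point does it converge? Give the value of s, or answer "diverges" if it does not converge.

E'(s) = -9(s - 5)(s - 3), so E'(2) = -27.
Gradient descent moves in the -E' direction, i.e. s is increasing.
The nearest critical point in that direction is s = 3, where E'' = 18 > 0 (a local minimum). The iterate converges there.

3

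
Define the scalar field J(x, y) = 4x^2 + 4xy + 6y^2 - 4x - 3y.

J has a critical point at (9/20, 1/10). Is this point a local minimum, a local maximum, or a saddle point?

The Hessian of J is constant: H = [[8, 4], [4, 12]].
det(H) = 8·12 − 4² = 80.
det(H) > 0 and tr(H) = 20 > 0, so H is positive definite and the point is a local minimum.

local minimum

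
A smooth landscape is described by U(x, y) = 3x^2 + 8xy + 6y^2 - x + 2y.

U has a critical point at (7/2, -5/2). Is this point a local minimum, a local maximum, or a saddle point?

local minimum

The Hessian of U is constant: H = [[6, 8], [8, 12]].
det(H) = 6·12 − 8² = 8.
det(H) > 0 and tr(H) = 18 > 0, so H is positive definite and the point is a local minimum.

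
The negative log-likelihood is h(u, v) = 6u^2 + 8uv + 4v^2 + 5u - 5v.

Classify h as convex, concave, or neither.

h is quadratic, so its Hessian is the constant matrix H = [[12, 8], [8, 8]].
det(H) = 32, tr(H) = 20.
det(H) > 0 and tr(H) > 0, so H is positive definite everywhere: convex.

convex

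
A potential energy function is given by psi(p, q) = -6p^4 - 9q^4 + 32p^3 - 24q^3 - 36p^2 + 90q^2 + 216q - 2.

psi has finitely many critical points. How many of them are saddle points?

4

psi separates as a function of p plus a function of q, so ∇psi=0 decouples.
∂psi/∂p = -24p(p - 3)(p - 1) = 0 at p ∈ {0, 1, 3}; ∂psi/∂q = -36(q - 2)(q + 1)(q + 3) = 0 at q ∈ {-3, -1, 2}.
The Hessian is diagonal: diag(psi_pp, psi_qq). Second derivatives: psi_pp(0)=-72, psi_pp(1)=48, psi_pp(3)=-144; psi_qq(-3)=-360, psi_qq(-1)=216, psi_qq(2)=-540.
Saddle points occur where the two diagonal entries have opposite signs: (0, -1), (1, -3), (1, 2), (3, -1). Count: 4.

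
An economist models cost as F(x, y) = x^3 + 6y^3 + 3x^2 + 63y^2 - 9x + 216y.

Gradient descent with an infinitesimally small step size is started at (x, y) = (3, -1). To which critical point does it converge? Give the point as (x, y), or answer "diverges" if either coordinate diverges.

(1, -3)

F is separable, so gradient descent decouples: x follows -∂F/∂x, y follows -∂F/∂y.
∂F/∂x = 3(x - 1)(x + 3); at x=3 this is 36, so x decreases.
∂F/∂y = 18(y + 3)(y + 4); at y=-1 this is 108, so y decreases.
x converges to its nearest critical value 1 (a local min of the x-part); y converges to -3. The iterate converges to (1, -3).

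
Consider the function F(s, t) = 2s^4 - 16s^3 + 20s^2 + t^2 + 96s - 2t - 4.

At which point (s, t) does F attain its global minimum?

(-1, 1)

F(s,t) separates as P(s) + Q(t) − 4, so its minimum is min P + min Q − 4.
P'(s) = 8(s - 4)(s - 3)(s + 1) vanishes at s ∈ {-1, 3, 4}; Q'(t) = 2(t - 1) vanishes at t ∈ {1}.
Local minima of P (where P''>0): P(-1)=-58, P(4)=192. Local minima of Q: Q(1)=-1.
So the global minimum of F is P(-1) + Q(1) − 4 = -58 − 1 − 4 = -63, attained at (-1, 1).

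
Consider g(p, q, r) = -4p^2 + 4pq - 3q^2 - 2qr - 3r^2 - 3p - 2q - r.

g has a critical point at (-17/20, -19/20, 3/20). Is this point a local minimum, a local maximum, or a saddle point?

The Hessian is constant: H = [[-8, 4, 0], [4, -6, -2], [0, -2, -6]].
Leading principal minors: Δ₁ = -8, Δ₂ = 32, Δ₃ = -160.
The minors alternate sign starting negative (−, +, −), so H is negative definite: a local maximum.

local maximum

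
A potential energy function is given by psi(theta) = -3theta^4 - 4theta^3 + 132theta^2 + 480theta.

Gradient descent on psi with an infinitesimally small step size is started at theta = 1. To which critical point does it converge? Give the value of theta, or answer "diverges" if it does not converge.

-2

psi'(theta) = -12(theta - 5)(theta + 2)(theta + 4), so psi'(1) = 720.
Gradient descent moves in the -psi' direction, i.e. theta is decreasing.
The nearest critical point in that direction is theta = -2, where psi'' = 168 > 0 (a local minimum). The iterate converges there.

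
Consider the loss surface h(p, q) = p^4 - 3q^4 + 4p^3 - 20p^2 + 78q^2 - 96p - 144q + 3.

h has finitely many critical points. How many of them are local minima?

2

h separates as a function of p plus a function of q, so ∇h=0 decouples.
∂h/∂p = 4(p - 3)(p + 2)(p + 4) = 0 at p ∈ {-4, -2, 3}; ∂h/∂q = -12(q - 3)(q - 1)(q + 4) = 0 at q ∈ {-4, 1, 3}.
The Hessian is diagonal: diag(h_pp, h_qq). Second derivatives: h_pp(-4)=56, h_pp(-2)=-40, h_pp(3)=140; h_qq(-4)=-420, h_qq(1)=120, h_qq(3)=-168.
Local minima occur where both diagonal entries positive: (-4, 1), (3, 1). Count: 2.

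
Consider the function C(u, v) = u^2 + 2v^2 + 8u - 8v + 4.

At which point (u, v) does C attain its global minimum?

(-4, 2)

C(u,v) separates as P(u) + Q(v) + 4, so its minimum is min P + min Q + 4.
P'(u) = 2u + 8 vanishes at u ∈ {-4}; Q'(v) = 4v - 8 vanishes at v ∈ {2}.
Local minima of P (where P''>0): P(-4)=-16. Local minima of Q: Q(2)=-8.
So the global minimum of C is P(-4) + Q(2) + 4 = -16 − 8 + 4 = -20, attained at (-4, 2).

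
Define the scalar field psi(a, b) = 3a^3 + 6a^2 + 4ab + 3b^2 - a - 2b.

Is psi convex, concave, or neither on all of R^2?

neither

The term 3a^3 is cubic, so the Hessian is not constant.
∂²psi/∂a² = 18a + 12, which takes both signs as a varies (negative for sufficiently negative a). A diagonal entry of the Hessian changing sign means the Hessian is neither positive- nor negative-semidefinite on all of R^2.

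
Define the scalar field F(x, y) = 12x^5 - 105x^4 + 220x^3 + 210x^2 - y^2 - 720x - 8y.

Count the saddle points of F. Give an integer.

2

F separates as a function of x plus a function of y, so ∇F=0 decouples.
∂F/∂x = 60(x - 4)(x - 3)(x - 1)(x + 1) = 0 at x ∈ {-1, 1, 3, 4}; ∂F/∂y = -2(y + 4) = 0 at y ∈ {-4}.
The Hessian is diagonal: diag(F_xx, F_yy). Second derivatives: F_xx(-1)=-2400, F_xx(1)=720, F_xx(3)=-480, F_xx(4)=900; F_yy(-4)=-2.
Saddle points occur where the two diagonal entries have opposite signs: (1, -4), (4, -4). Count: 2.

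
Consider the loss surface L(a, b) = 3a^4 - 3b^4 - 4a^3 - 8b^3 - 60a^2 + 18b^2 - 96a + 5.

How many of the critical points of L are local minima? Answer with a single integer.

2

L separates as a function of a plus a function of b, so ∇L=0 decouples.
∂L/∂a = 12(a - 4)(a + 1)(a + 2) = 0 at a ∈ {-2, -1, 4}; ∂L/∂b = -12b(b - 1)(b + 3) = 0 at b ∈ {-3, 0, 1}.
The Hessian is diagonal: diag(L_aa, L_bb). Second derivatives: L_aa(-2)=72, L_aa(-1)=-60, L_aa(4)=360; L_bb(-3)=-144, L_bb(0)=36, L_bb(1)=-48.
Local minima occur where both diagonal entries positive: (-2, 0), (4, 0). Count: 2.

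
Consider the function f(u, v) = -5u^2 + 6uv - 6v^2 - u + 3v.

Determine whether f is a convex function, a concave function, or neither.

concave

f is quadratic, so its Hessian is the constant matrix H = [[-10, 6], [6, -12]].
det(H) = 84, tr(H) = -22.
det(H) > 0 and tr(H) < 0, so H is negative definite everywhere: concave.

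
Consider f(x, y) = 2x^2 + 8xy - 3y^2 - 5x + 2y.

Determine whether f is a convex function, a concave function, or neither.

neither

f is quadratic, so its Hessian is the constant matrix H = [[4, 8], [8, -6]].
det(H) = -88, tr(H) = -2.
det(H) < 0, so H is indefinite: neither convex nor concave.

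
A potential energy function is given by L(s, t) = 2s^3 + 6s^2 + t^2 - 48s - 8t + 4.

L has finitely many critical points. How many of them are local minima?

1

L separates as a function of s plus a function of t, so ∇L=0 decouples.
∂L/∂s = 6(s - 2)(s + 4) = 0 at s ∈ {-4, 2}; ∂L/∂t = 2(t - 4) = 0 at t ∈ {4}.
The Hessian is diagonal: diag(L_ss, L_tt). Second derivatives: L_ss(-4)=-36, L_ss(2)=36; L_tt(4)=2.
Local minima occur where both diagonal entries positive: (2, 4). Count: 1.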